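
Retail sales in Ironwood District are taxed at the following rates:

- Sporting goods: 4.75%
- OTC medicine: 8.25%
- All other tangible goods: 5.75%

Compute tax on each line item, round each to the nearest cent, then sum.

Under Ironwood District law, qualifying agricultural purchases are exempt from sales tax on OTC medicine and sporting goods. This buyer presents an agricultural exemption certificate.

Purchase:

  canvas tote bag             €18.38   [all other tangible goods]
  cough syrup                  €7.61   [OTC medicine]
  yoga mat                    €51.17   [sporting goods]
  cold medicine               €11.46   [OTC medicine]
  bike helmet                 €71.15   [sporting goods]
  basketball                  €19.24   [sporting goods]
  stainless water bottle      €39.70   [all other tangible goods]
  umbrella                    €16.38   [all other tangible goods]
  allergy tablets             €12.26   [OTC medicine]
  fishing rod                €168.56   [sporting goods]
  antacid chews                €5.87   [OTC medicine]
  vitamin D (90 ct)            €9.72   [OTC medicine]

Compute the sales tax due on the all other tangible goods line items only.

Canvas tote bag €18.38: all other tangible goods → 5.75% → €1.06
Stainless water bottle €39.70: all other tangible goods → 5.75% → €2.28
Umbrella €16.38: all other tangible goods → 5.75% → €0.94
Tax on all other tangible goods = €1.06 + €2.28 + €0.94 = €4.28

€4.28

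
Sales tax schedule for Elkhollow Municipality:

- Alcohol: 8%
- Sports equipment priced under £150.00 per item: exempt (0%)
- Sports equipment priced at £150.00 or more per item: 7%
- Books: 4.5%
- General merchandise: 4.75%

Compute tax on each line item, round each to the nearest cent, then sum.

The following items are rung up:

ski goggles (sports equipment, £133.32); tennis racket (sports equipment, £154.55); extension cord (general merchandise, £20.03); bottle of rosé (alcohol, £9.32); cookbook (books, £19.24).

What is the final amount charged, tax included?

£349.85

Ski goggles £133.32: sports equipment, under £150.00 → 0% → £0.00
Tennis racket £154.55: sports equipment, £150.00 or more → 7% → £10.82
Extension cord £20.03: general merchandise → 4.75% → £0.95
Bottle of rosé £9.32: alcohol → 8% → £0.75
Cookbook £19.24: books → 4.5% → £0.87
Subtotal = £336.46; tax = £13.39; total due = £349.85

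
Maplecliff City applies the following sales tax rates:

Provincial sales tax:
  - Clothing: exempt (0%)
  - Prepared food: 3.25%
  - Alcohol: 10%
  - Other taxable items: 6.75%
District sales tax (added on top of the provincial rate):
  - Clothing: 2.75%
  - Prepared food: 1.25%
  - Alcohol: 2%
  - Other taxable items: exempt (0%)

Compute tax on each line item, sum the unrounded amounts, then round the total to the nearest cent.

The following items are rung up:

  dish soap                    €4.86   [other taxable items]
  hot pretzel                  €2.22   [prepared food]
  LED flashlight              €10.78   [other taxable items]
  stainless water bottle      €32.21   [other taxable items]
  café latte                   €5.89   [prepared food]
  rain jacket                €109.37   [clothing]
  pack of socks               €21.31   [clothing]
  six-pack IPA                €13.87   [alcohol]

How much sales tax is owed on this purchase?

Dish soap €4.86: other taxable items → 6.75% + 0% district = 6.75% → €0.32805
Hot pretzel €2.22: prepared food → 3.25% + 1.25% district = 4.5% → €0.0999
LED flashlight €10.78: other taxable items → 6.75% + 0% district = 6.75% → €0.72765
Stainless water bottle €32.21: other taxable items → 6.75% + 0% district = 6.75% → €2.174175
Café latte €5.89: prepared food → 3.25% + 1.25% district = 4.5% → €0.26505
Rain jacket €109.37: clothing → 0% + 2.75% district = 2.75% → €3.007675
Pack of socks €21.31: clothing → 0% + 2.75% district = 2.75% → €0.586025
Six-pack IPA €13.87: alcohol → 10% + 2% district = 12% → €1.6644
Unrounded tax sum = €8.852925 → €8.85

€8.85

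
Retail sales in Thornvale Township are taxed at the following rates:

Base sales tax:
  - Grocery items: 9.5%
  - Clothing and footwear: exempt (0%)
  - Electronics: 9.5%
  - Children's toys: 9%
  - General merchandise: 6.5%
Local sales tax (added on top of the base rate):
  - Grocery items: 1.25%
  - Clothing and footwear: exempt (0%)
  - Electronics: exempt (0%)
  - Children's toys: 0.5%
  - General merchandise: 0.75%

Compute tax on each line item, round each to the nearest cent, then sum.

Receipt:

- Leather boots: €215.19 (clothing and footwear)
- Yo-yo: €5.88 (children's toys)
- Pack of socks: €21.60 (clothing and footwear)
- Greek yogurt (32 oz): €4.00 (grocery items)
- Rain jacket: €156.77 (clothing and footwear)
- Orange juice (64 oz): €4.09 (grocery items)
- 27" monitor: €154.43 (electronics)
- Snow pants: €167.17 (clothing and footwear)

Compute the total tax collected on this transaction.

€16.10

Leather boots €215.19: clothing and footwear → 0% + 0% local = 0% → €0.00
Yo-yo €5.88: children's toys → 9% + 0.5% local = 9.5% → €0.56
Pack of socks €21.60: clothing and footwear → 0% + 0% local = 0% → €0.00
Greek yogurt (32 oz) €4.00: grocery items → 9.5% + 1.25% local = 10.75% → €0.43
Rain jacket €156.77: clothing and footwear → 0% + 0% local = 0% → €0.00
Orange juice (64 oz) €4.09: grocery items → 9.5% + 1.25% local = 10.75% → €0.44
27" monitor €154.43: electronics → 9.5% + 0% local = 9.5% → €14.67
Snow pants €167.17: clothing and footwear → 0% + 0% local = 0% → €0.00
Total tax = €0.56 + €0.43 + €0.44 + €14.67 = €16.10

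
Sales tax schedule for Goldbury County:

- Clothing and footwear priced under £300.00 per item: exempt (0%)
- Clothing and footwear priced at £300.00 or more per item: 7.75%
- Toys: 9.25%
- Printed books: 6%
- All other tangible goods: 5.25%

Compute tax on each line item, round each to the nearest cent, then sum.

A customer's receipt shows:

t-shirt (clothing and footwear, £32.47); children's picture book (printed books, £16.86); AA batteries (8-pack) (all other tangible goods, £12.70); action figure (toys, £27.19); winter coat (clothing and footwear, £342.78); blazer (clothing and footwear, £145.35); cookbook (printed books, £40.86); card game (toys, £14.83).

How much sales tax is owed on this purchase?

T-shirt £32.47: clothing and footwear, under £300.00 → 0% → £0.00
Children's picture book £16.86: printed books → 6% → £1.01
AA batteries (8-pack) £12.70: all other tangible goods → 5.25% → £0.67
Action figure £27.19: toys → 9.25% → £2.52
Winter coat £342.78: clothing and footwear, £300.00 or more → 7.75% → £26.57
Blazer £145.35: clothing and footwear, under £300.00 → 0% → £0.00
Cookbook £40.86: printed books → 6% → £2.45
Card game £14.83: toys → 9.25% → £1.37
Total tax = £1.01 + £0.67 + £2.52 + £26.57 + £2.45 + £1.37 = £34.59

£34.59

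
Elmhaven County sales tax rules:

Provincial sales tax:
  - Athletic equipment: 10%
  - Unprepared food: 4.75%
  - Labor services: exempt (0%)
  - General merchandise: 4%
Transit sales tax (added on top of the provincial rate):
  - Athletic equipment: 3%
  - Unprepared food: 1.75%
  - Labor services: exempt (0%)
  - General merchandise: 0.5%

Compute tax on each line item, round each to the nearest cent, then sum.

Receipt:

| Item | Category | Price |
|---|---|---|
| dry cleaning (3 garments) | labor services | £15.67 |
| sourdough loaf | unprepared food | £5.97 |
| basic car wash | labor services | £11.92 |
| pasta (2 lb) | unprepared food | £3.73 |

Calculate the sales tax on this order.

Dry cleaning (3 garments) £15.67: labor services → 0% + 0% transit = 0% → £0.00
Sourdough loaf £5.97: unprepared food → 4.75% + 1.75% transit = 6.5% → £0.39
Basic car wash £11.92: labor services → 0% + 0% transit = 0% → £0.00
Pasta (2 lb) £3.73: unprepared food → 4.75% + 1.75% transit = 6.5% → £0.24
Total tax = £0.39 + £0.24 = £0.63

£0.63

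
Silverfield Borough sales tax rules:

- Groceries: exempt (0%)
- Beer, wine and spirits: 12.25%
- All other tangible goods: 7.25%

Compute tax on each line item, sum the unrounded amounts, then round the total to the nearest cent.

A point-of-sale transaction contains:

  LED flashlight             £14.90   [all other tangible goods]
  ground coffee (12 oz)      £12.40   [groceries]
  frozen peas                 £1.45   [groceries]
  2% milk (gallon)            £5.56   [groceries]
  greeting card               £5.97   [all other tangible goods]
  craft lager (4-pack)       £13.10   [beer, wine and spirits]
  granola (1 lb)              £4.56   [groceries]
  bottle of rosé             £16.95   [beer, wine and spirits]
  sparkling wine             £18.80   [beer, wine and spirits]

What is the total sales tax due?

LED flashlight £14.90: all other tangible goods → 7.25% → £1.08025
Ground coffee (12 oz) £12.40: groceries → 0% → £0.00
Frozen peas £1.45: groceries → 0% → £0.00
2% milk (gallon) £5.56: groceries → 0% → £0.00
Greeting card £5.97: all other tangible goods → 7.25% → £0.432825
Craft lager (4-pack) £13.10: beer, wine and spirits → 12.25% → £1.60475
Granola (1 lb) £4.56: groceries → 0% → £0.00
Bottle of rosé £16.95: beer, wine and spirits → 12.25% → £2.076375
Sparkling wine £18.80: beer, wine and spirits → 12.25% → £2.303
Unrounded tax sum = £7.4972 → £7.50

£7.50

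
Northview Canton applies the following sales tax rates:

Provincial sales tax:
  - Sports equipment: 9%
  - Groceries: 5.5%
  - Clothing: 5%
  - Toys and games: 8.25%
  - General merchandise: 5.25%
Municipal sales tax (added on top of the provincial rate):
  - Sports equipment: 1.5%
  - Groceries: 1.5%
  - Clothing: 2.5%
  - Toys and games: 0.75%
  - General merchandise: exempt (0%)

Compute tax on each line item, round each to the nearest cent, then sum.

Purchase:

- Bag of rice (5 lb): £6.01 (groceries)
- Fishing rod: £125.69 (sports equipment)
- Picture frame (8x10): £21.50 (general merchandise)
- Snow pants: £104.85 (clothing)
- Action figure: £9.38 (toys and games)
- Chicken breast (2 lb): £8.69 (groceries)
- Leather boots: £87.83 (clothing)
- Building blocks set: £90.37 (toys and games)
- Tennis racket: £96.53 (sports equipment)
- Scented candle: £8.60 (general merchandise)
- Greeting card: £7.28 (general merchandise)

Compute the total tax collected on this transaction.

£49.75

Bag of rice (5 lb) £6.01: groceries → 5.5% + 1.5% municipal = 7% → £0.42
Fishing rod £125.69: sports equipment → 9% + 1.5% municipal = 10.5% → £13.20
Picture frame (8x10) £21.50: general merchandise → 5.25% + 0% municipal = 5.25% → £1.13
Snow pants £104.85: clothing → 5% + 2.5% municipal = 7.5% → £7.86
Action figure £9.38: toys and games → 8.25% + 0.75% municipal = 9% → £0.84
Chicken breast (2 lb) £8.69: groceries → 5.5% + 1.5% municipal = 7% → £0.61
Leather boots £87.83: clothing → 5% + 2.5% municipal = 7.5% → £6.59
Building blocks set £90.37: toys and games → 8.25% + 0.75% municipal = 9% → £8.13
Tennis racket £96.53: sports equipment → 9% + 1.5% municipal = 10.5% → £10.14
Scented candle £8.60: general merchandise → 5.25% + 0% municipal = 5.25% → £0.45
Greeting card £7.28: general merchandise → 5.25% + 0% municipal = 5.25% → £0.38
Total tax = £0.42 + £13.20 + £1.13 + £7.86 + £0.84 + £0.61 + £6.59 + £8.13 + £10.14 + £0.45 + £0.38 = £49.75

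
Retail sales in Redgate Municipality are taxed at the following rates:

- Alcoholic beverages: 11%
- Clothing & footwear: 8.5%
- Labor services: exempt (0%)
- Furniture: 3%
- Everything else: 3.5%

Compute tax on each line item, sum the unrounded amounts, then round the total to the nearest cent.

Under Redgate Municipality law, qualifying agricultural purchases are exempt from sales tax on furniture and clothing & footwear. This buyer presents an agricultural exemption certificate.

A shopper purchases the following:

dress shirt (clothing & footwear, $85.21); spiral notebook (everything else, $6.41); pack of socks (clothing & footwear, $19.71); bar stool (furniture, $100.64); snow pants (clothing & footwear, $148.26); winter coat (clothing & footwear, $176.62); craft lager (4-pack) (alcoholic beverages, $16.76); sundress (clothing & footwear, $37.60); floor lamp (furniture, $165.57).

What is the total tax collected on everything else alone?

Spiral notebook $6.41: everything else → 3.5% → $0.22435
Tax on everything else: unrounded sum = $0.22435 → $0.22

$0.22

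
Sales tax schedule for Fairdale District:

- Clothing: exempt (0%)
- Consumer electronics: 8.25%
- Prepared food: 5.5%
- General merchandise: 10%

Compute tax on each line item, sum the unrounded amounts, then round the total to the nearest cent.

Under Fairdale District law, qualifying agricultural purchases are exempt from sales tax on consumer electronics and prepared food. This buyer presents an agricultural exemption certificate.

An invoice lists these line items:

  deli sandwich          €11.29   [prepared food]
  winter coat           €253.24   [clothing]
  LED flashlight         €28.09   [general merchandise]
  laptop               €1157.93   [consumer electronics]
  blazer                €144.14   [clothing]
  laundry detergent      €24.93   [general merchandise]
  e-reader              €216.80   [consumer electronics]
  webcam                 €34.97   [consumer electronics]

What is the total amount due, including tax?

Deli sandwich €11.29: prepared food, buyer-exempt → 0% → €0.00
Winter coat €253.24: clothing → 0% → €0.00
LED flashlight €28.09: general merchandise → 10% → €2.809
Laptop €1157.93: consumer electronics, buyer-exempt → 0% → €0.00
Blazer €144.14: clothing → 0% → €0.00
Laundry detergent €24.93: general merchandise → 10% → €2.493
E-reader €216.80: consumer electronics, buyer-exempt → 0% → €0.00
Webcam €34.97: consumer electronics, buyer-exempt → 0% → €0.00
Subtotal = €1871.39; unrounded tax = €5.302 → €5.30; total due = €1876.69

€1876.69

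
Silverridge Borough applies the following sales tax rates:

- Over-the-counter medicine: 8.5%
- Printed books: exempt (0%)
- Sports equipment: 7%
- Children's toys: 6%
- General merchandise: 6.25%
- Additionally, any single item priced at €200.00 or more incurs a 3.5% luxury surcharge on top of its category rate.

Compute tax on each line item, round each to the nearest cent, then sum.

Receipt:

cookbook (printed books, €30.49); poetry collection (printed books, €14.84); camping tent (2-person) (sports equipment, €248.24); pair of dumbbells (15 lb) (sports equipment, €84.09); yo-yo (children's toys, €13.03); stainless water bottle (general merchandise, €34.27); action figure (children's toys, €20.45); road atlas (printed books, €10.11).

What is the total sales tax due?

€36.11

Cookbook €30.49: printed books → 0% → €0.00
Poetry collection €14.84: printed books → 0% → €0.00
Camping tent (2-person) €248.24: sports equipment → 7% + 3.5% surcharge = 10.5% → €26.07
Pair of dumbbells (15 lb) €84.09: sports equipment → 7% → €5.89
Yo-yo €13.03: children's toys → 6% → €0.78
Stainless water bottle €34.27: general merchandise → 6.25% → €2.14
Action figure €20.45: children's toys → 6% → €1.23
Road atlas €10.11: printed books → 0% → €0.00
Total tax = €26.07 + €5.89 + €0.78 + €2.14 + €1.23 = €36.11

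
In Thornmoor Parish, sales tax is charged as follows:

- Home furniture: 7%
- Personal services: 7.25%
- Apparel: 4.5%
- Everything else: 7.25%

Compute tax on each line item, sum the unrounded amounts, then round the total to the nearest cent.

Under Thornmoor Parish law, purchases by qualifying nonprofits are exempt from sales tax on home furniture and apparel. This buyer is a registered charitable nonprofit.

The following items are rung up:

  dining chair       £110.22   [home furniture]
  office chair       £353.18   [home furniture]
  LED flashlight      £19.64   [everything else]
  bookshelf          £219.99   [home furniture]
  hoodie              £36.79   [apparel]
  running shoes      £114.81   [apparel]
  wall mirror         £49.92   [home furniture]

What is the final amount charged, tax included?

Dining chair £110.22: home furniture, buyer-exempt → 0% → £0.00
Office chair £353.18: home furniture, buyer-exempt → 0% → £0.00
LED flashlight £19.64: everything else → 7.25% → £1.4239
Bookshelf £219.99: home furniture, buyer-exempt → 0% → £0.00
Hoodie £36.79: apparel, buyer-exempt → 0% → £0.00
Running shoes £114.81: apparel, buyer-exempt → 0% → £0.00
Wall mirror £49.92: home furniture, buyer-exempt → 0% → £0.00
Subtotal = £904.55; unrounded tax = £1.4239 → £1.42; total due = £905.97

£905.97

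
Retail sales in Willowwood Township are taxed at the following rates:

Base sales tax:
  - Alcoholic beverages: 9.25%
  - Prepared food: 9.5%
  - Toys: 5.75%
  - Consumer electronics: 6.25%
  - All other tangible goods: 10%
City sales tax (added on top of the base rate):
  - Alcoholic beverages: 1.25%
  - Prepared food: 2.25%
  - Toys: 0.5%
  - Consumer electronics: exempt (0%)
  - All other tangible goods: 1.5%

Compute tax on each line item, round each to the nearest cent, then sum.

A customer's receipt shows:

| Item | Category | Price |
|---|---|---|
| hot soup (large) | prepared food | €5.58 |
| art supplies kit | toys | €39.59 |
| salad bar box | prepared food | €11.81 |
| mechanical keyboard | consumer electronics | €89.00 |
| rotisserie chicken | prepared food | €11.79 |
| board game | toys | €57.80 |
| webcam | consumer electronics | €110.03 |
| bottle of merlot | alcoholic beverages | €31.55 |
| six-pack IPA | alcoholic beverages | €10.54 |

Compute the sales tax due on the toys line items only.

€6.08

Art supplies kit €39.59: toys → 5.75% + 0.5% city = 6.25% → €2.47
Board game €57.80: toys → 5.75% + 0.5% city = 6.25% → €3.61
Tax on toys = €2.47 + €3.61 = €6.08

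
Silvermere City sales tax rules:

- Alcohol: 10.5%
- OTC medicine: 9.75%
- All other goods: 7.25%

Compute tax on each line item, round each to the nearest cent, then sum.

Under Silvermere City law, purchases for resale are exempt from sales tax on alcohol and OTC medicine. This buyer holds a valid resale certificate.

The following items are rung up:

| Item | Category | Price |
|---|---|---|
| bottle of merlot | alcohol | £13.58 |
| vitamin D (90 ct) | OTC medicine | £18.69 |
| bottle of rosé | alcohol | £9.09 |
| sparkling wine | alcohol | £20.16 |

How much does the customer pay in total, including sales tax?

£61.52

Bottle of merlot £13.58: alcohol, buyer-exempt → 0% → £0.00
Vitamin D (90 ct) £18.69: OTC medicine, buyer-exempt → 0% → £0.00
Bottle of rosé £9.09: alcohol, buyer-exempt → 0% → £0.00
Sparkling wine £20.16: alcohol, buyer-exempt → 0% → £0.00
Subtotal = £61.52; tax = £0.00; total due = £61.52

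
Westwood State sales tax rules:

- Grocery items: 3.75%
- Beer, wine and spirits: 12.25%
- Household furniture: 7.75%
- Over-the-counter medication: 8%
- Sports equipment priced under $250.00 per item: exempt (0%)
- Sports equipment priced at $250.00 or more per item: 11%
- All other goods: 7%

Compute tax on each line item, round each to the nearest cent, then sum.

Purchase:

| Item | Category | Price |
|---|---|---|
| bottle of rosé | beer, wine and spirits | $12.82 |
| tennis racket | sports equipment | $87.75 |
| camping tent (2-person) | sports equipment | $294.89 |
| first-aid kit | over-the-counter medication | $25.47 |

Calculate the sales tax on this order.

$36.05

Bottle of rosé $12.82: beer, wine and spirits → 12.25% → $1.57
Tennis racket $87.75: sports equipment, under $250.00 → 0% → $0.00
Camping tent (2-person) $294.89: sports equipment, $250.00 or more → 11% → $32.44
First-aid kit $25.47: over-the-counter medication → 8% → $2.04
Total tax = $1.57 + $32.44 + $2.04 = $36.05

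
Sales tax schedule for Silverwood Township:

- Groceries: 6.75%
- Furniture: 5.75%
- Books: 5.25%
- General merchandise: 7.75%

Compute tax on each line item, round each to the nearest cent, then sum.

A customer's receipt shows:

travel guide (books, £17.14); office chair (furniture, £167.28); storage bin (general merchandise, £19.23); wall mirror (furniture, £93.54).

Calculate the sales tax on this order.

Travel guide £17.14: books → 5.25% → £0.90
Office chair £167.28: furniture → 5.75% → £9.62
Storage bin £19.23: general merchandise → 7.75% → £1.49
Wall mirror £93.54: furniture → 5.75% → £5.38
Total tax = £0.90 + £9.62 + £1.49 + £5.38 = £17.39

£17.39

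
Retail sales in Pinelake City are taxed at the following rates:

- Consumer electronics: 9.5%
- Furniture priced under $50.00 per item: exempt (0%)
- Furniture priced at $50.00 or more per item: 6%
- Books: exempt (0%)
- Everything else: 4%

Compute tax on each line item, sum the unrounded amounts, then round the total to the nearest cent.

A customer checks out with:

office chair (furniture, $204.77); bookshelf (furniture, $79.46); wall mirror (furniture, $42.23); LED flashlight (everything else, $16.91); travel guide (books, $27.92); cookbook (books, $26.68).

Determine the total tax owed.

Office chair $204.77: furniture, $50.00 or more → 6% → $12.2862
Bookshelf $79.46: furniture, $50.00 or more → 6% → $4.7676
Wall mirror $42.23: furniture, under $50.00 → 0% → $0.00
LED flashlight $16.91: everything else → 4% → $0.6764
Travel guide $27.92: books → 0% → $0.00
Cookbook $26.68: books → 0% → $0.00
Unrounded tax sum = $17.7302 → $17.73

$17.73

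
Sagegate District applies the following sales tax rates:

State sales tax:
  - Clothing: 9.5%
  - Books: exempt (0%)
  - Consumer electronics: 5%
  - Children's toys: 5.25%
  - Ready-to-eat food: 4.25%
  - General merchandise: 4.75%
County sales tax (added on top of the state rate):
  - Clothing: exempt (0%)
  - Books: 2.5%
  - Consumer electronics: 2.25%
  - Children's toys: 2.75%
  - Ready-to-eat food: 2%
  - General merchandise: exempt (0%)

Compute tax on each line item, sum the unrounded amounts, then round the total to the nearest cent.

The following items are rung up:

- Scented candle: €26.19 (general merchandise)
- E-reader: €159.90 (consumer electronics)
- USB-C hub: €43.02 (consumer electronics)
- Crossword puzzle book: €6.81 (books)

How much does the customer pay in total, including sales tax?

Scented candle €26.19: general merchandise → 4.75% + 0% county = 4.75% → €1.244025
E-reader €159.90: consumer electronics → 5% + 2.25% county = 7.25% → €11.59275
USB-C hub €43.02: consumer electronics → 5% + 2.25% county = 7.25% → €3.11895
Crossword puzzle book €6.81: books → 0% + 2.5% county = 2.5% → €0.17025
Subtotal = €235.92; unrounded tax = €16.125975 → €16.13; total due = €252.05

€252.05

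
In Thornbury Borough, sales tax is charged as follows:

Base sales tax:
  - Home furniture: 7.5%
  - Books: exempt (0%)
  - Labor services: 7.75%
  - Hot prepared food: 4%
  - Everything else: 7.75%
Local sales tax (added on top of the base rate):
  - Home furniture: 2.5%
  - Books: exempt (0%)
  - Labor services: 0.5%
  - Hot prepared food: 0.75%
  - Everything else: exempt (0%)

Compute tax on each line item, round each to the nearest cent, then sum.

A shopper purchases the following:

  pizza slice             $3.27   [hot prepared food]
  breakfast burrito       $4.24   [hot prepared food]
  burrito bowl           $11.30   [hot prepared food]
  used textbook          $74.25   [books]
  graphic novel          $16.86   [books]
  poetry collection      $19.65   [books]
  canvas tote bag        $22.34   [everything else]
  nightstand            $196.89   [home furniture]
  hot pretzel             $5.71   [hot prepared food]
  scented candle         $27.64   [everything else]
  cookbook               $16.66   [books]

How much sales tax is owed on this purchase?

$24.73

Pizza slice $3.27: hot prepared food → 4% + 0.75% local = 4.75% → $0.16
Breakfast burrito $4.24: hot prepared food → 4% + 0.75% local = 4.75% → $0.20
Burrito bowl $11.30: hot prepared food → 4% + 0.75% local = 4.75% → $0.54
Used textbook $74.25: books → 0% + 0% local = 0% → $0.00
Graphic novel $16.86: books → 0% + 0% local = 0% → $0.00
Poetry collection $19.65: books → 0% + 0% local = 0% → $0.00
Canvas tote bag $22.34: everything else → 7.75% + 0% local = 7.75% → $1.73
Nightstand $196.89: home furniture → 7.5% + 2.5% local = 10% → $19.69
Hot pretzel $5.71: hot prepared food → 4% + 0.75% local = 4.75% → $0.27
Scented candle $27.64: everything else → 7.75% + 0% local = 7.75% → $2.14
Cookbook $16.66: books → 0% + 0% local = 0% → $0.00
Total tax = $0.16 + $0.20 + $0.54 + $1.73 + $19.69 + $0.27 + $2.14 = $24.73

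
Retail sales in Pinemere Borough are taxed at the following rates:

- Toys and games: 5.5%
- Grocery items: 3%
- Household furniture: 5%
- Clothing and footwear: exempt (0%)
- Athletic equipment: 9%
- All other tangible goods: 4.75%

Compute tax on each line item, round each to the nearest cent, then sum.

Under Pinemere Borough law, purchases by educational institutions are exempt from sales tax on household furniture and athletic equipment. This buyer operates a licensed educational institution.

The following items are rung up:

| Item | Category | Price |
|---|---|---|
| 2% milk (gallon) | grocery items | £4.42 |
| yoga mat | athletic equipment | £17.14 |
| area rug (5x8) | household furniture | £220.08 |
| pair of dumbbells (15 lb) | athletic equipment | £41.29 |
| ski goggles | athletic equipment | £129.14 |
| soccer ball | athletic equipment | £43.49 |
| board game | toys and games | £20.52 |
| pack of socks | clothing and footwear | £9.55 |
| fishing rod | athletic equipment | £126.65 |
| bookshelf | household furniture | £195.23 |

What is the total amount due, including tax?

2% milk (gallon) £4.42: grocery items → 3% → £0.13
Yoga mat £17.14: athletic equipment, buyer-exempt → 0% → £0.00
Area rug (5x8) £220.08: household furniture, buyer-exempt → 0% → £0.00
Pair of dumbbells (15 lb) £41.29: athletic equipment, buyer-exempt → 0% → £0.00
Ski goggles £129.14: athletic equipment, buyer-exempt → 0% → £0.00
Soccer ball £43.49: athletic equipment, buyer-exempt → 0% → £0.00
Board game £20.52: toys and games → 5.5% → £1.13
Pack of socks £9.55: clothing and footwear → 0% → £0.00
Fishing rod £126.65: athletic equipment, buyer-exempt → 0% → £0.00
Bookshelf £195.23: household furniture, buyer-exempt → 0% → £0.00
Subtotal = £807.51; tax = £1.26; total due = £808.77

£808.77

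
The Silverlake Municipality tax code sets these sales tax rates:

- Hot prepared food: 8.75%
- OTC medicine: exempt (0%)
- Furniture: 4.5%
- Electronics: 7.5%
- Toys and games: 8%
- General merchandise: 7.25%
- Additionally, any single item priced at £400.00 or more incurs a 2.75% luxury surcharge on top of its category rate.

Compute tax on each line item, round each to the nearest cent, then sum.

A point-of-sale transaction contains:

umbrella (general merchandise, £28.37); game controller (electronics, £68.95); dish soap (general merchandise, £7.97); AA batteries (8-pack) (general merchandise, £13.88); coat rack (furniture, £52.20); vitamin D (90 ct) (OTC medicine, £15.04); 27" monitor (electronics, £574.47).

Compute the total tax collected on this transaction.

Umbrella £28.37: general merchandise → 7.25% → £2.06
Game controller £68.95: electronics → 7.5% → £5.17
Dish soap £7.97: general merchandise → 7.25% → £0.58
AA batteries (8-pack) £13.88: general merchandise → 7.25% → £1.01
Coat rack £52.20: furniture → 4.5% → £2.35
Vitamin D (90 ct) £15.04: OTC medicine → 0% → £0.00
27" monitor £574.47: electronics → 7.5% + 2.75% surcharge = 10.25% → £58.88
Total tax = £2.06 + £5.17 + £0.58 + £1.01 + £2.35 + £58.88 = £70.05

£70.05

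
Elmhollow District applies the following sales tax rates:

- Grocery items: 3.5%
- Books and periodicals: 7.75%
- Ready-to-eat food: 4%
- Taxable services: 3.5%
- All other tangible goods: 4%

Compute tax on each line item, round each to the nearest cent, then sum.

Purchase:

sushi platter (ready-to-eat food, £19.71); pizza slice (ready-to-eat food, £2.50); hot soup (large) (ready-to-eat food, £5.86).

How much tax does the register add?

£1.12

Sushi platter £19.71: ready-to-eat food → 4% → £0.79
Pizza slice £2.50: ready-to-eat food → 4% → £0.10
Hot soup (large) £5.86: ready-to-eat food → 4% → £0.23
Total tax = £0.79 + £0.10 + £0.23 = £1.12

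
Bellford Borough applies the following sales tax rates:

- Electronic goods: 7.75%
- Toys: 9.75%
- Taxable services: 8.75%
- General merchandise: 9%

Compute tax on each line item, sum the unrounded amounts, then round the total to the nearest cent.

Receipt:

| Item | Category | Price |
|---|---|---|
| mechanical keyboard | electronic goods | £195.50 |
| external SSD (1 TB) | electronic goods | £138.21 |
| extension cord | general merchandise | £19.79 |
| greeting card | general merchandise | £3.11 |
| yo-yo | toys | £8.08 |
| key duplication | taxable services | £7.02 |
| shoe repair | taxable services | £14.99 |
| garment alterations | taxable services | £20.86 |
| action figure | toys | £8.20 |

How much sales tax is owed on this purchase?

Mechanical keyboard £195.50: electronic goods → 7.75% → £15.15125
External SSD (1 TB) £138.21: electronic goods → 7.75% → £10.711275
Extension cord £19.79: general merchandise → 9% → £1.7811
Greeting card £3.11: general merchandise → 9% → £0.2799
Yo-yo £8.08: toys → 9.75% → £0.7878
Key duplication £7.02: taxable services → 8.75% → £0.61425
Shoe repair £14.99: taxable services → 8.75% → £1.311625
Garment alterations £20.86: taxable services → 8.75% → £1.82525
Action figure £8.20: toys → 9.75% → £0.7995
Unrounded tax sum = £33.26195 → £33.26

£33.26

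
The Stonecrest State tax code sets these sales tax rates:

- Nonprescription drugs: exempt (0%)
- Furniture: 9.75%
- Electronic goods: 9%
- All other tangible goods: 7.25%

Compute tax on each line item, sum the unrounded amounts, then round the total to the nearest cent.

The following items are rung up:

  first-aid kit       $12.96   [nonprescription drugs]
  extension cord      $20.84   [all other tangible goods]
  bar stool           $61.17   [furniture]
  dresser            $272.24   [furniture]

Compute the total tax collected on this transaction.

$34.02

First-aid kit $12.96: nonprescription drugs → 0% → $0.00
Extension cord $20.84: all other tangible goods → 7.25% → $1.5109
Bar stool $61.17: furniture → 9.75% → $5.964075
Dresser $272.24: furniture → 9.75% → $26.5434
Unrounded tax sum = $34.018375 → $34.02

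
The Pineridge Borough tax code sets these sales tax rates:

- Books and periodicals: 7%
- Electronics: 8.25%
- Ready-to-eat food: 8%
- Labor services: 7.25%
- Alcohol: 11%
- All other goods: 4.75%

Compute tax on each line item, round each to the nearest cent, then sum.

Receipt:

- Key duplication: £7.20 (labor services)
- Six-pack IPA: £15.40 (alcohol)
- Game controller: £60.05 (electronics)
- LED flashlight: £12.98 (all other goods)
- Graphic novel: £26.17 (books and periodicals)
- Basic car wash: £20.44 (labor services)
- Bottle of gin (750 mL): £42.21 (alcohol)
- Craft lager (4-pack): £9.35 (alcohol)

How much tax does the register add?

Key duplication £7.20: labor services → 7.25% → £0.52
Six-pack IPA £15.40: alcohol → 11% → £1.69
Game controller £60.05: electronics → 8.25% → £4.95
LED flashlight £12.98: all other goods → 4.75% → £0.62
Graphic novel £26.17: books and periodicals → 7% → £1.83
Basic car wash £20.44: labor services → 7.25% → £1.48
Bottle of gin (750 mL) £42.21: alcohol → 11% → £4.64
Craft lager (4-pack) £9.35: alcohol → 11% → £1.03
Total tax = £0.52 + £1.69 + £4.95 + £0.62 + £1.83 + £1.48 + £4.64 + £1.03 = £16.76

£16.76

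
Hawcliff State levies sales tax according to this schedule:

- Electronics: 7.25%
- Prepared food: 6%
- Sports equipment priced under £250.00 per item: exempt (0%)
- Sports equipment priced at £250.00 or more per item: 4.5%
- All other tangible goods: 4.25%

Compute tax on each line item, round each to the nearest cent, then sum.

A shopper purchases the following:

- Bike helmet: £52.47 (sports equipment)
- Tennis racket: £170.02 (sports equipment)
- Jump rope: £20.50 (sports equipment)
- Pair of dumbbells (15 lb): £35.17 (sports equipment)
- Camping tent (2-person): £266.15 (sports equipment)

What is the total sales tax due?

£11.98

Bike helmet £52.47: sports equipment, under £250.00 → 0% → £0.00
Tennis racket £170.02: sports equipment, under £250.00 → 0% → £0.00
Jump rope £20.50: sports equipment, under £250.00 → 0% → £0.00
Pair of dumbbells (15 lb) £35.17: sports equipment, under £250.00 → 0% → £0.00
Camping tent (2-person) £266.15: sports equipment, £250.00 or more → 4.5% → £11.98
Total tax = £11.98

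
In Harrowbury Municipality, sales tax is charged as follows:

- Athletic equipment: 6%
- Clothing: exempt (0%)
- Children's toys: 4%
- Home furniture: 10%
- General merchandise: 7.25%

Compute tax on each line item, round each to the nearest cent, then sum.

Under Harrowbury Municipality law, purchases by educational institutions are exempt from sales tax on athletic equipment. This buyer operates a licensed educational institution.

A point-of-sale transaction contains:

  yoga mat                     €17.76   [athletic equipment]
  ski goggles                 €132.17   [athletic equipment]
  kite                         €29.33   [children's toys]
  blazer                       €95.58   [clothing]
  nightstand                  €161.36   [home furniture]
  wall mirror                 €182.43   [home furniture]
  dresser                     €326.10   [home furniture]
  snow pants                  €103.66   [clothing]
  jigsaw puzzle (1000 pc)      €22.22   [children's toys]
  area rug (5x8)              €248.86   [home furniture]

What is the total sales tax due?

€93.94

Yoga mat €17.76: athletic equipment, buyer-exempt → 0% → €0.00
Ski goggles €132.17: athletic equipment, buyer-exempt → 0% → €0.00
Kite €29.33: children's toys → 4% → €1.17
Blazer €95.58: clothing → 0% → €0.00
Nightstand €161.36: home furniture → 10% → €16.14
Wall mirror €182.43: home furniture → 10% → €18.24
Dresser €326.10: home furniture → 10% → €32.61
Snow pants €103.66: clothing → 0% → €0.00
Jigsaw puzzle (1000 pc) €22.22: children's toys → 4% → €0.89
Area rug (5x8) €248.86: home furniture → 10% → €24.89
Total tax = €1.17 + €16.14 + €18.24 + €32.61 + €0.89 + €24.89 = €93.94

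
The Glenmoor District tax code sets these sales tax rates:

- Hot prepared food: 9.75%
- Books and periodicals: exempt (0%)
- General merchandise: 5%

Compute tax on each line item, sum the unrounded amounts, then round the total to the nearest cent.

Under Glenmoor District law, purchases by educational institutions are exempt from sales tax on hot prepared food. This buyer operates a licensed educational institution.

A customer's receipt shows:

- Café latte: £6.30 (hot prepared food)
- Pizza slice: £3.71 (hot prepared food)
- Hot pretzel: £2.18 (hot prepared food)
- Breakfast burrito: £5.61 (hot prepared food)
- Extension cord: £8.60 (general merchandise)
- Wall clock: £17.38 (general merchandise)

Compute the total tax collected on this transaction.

Café latte £6.30: hot prepared food, buyer-exempt → 0% → £0.00
Pizza slice £3.71: hot prepared food, buyer-exempt → 0% → £0.00
Hot pretzel £2.18: hot prepared food, buyer-exempt → 0% → £0.00
Breakfast burrito £5.61: hot prepared food, buyer-exempt → 0% → £0.00
Extension cord £8.60: general merchandise → 5% → £0.43
Wall clock £17.38: general merchandise → 5% → £0.869
Unrounded tax sum = £1.299 → £1.30

£1.30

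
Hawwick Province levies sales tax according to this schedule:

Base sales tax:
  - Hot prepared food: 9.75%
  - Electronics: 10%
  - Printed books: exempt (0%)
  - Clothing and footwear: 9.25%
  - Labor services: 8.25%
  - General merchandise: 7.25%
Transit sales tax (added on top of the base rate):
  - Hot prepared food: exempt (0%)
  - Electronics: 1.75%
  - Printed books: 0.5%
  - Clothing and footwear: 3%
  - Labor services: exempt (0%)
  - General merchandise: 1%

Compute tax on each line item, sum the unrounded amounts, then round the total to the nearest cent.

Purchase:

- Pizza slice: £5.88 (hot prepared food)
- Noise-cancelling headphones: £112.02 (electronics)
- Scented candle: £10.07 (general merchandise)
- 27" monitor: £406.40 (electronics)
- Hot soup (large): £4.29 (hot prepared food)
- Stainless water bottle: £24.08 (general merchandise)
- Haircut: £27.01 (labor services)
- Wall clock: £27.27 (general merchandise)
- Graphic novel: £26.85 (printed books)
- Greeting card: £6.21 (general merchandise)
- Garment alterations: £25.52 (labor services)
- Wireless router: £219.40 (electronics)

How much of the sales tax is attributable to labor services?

£4.33

Haircut £27.01: labor services → 8.25% + 0% transit = 8.25% → £2.228325
Garment alterations £25.52: labor services → 8.25% + 0% transit = 8.25% → £2.1054
Tax on labor services: unrounded sum = £4.333725 → £4.33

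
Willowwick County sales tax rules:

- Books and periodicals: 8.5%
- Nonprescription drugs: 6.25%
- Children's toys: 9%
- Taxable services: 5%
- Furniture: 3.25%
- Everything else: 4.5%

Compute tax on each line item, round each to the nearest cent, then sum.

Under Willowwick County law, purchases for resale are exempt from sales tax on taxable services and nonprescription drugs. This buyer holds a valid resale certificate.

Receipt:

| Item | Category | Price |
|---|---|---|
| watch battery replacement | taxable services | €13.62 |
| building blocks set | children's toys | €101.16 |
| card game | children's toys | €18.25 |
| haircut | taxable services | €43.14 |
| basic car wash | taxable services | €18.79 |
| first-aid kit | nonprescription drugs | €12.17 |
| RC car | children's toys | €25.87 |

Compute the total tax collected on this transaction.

Watch battery replacement €13.62: taxable services, buyer-exempt → 0% → €0.00
Building blocks set €101.16: children's toys → 9% → €9.10
Card game €18.25: children's toys → 9% → €1.64
Haircut €43.14: taxable services, buyer-exempt → 0% → €0.00
Basic car wash €18.79: taxable services, buyer-exempt → 0% → €0.00
First-aid kit €12.17: nonprescription drugs, buyer-exempt → 0% → €0.00
RC car €25.87: children's toys → 9% → €2.33
Total tax = €9.10 + €1.64 + €2.33 = €13.07

€13.07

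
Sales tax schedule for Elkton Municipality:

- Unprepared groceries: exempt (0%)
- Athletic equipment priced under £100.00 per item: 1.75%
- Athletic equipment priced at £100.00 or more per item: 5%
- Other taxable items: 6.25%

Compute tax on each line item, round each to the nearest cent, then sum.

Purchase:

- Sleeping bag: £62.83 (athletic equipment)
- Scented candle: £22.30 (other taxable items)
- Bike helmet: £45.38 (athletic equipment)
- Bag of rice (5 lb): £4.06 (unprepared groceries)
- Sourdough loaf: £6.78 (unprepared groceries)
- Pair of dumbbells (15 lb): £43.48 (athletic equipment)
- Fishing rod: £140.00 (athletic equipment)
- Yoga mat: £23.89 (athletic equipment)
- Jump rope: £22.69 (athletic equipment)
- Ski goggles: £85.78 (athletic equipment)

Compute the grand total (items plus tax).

Sleeping bag £62.83: athletic equipment, under £100.00 → 1.75% → £1.10
Scented candle £22.30: other taxable items → 6.25% → £1.39
Bike helmet £45.38: athletic equipment, under £100.00 → 1.75% → £0.79
Bag of rice (5 lb) £4.06: unprepared groceries → 0% → £0.00
Sourdough loaf £6.78: unprepared groceries → 0% → £0.00
Pair of dumbbells (15 lb) £43.48: athletic equipment, under £100.00 → 1.75% → £0.76
Fishing rod £140.00: athletic equipment, £100.00 or more → 5% → £7.00
Yoga mat £23.89: athletic equipment, under £100.00 → 1.75% → £0.42
Jump rope £22.69: athletic equipment, under £100.00 → 1.75% → £0.40
Ski goggles £85.78: athletic equipment, under £100.00 → 1.75% → £1.50
Subtotal = £457.19; tax = £13.36; total due = £470.55

£470.55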